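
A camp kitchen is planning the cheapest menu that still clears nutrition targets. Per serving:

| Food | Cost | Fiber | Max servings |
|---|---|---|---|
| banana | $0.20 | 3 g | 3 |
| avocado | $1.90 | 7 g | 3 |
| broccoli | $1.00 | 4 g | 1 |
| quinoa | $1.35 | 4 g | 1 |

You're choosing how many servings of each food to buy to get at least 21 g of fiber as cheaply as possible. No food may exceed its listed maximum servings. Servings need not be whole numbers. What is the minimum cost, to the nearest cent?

Cost per g of fiber: banana $0.0667, broccoli $0.2500, avocado $0.2714, quinoa $0.3375.
Take 3 servings of banana: +9.0 g fiber for $0.60 (total $0.60, still need 12.0 g).
Take 1 serving of broccoli: +4.0 g fiber for $1.00 (total $1.60, still need 8.0 g).
Take 1.143 servings of avocado: +8.0 g fiber for $2.17 (total $3.77, still need 0.0 g).
Greedy by cheapest-per-g is optimal for a single linear constraint, so the minimum cost is $3.77.

$3.77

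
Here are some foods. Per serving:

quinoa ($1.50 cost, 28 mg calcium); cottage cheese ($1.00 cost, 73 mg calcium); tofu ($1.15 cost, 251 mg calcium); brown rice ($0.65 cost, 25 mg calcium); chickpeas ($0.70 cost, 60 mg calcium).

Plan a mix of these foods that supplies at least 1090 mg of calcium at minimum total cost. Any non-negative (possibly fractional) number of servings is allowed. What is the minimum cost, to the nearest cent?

Cost per mg of calcium: tofu $0.0046, chickpeas $0.0117, cottage cheese $0.0137, brown rice $0.0260, quinoa $0.0536.
With no serving limits, use only tofu: 1090 mg / 251 mg = 4.343 servings × $1.15 = $4.99.

$4.99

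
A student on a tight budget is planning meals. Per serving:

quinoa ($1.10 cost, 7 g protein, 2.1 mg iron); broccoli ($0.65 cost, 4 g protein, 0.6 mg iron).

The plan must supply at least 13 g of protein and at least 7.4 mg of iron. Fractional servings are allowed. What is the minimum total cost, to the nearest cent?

$3.88

A basic optimal solution has at most two foods positive. Try each food alone and each pair with both targets met exactly.
quinoa only: max(13/7, 7.4/2.1) = 3.524 servings → $3.88.
broccoli only: max(13/4, 7.4/0.6) = 12.33 servings → $8.02.
quinoa + broccoli: intersection lies outside the first quadrant.
So the least-cost plan costs $3.88.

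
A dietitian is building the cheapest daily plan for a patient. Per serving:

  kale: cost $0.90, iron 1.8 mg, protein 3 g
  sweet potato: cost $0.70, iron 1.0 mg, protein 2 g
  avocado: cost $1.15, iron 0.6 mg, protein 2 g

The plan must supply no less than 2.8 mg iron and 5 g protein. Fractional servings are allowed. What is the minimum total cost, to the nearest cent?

Minimising a linear cost over {iron ≥ 2.8, protein ≥ 5, servings ≥ 0} — the optimum is at a vertex, using one or two foods.
kale only: max(2.8/1.8, 5/3) = 1.667 servings → $1.50.
sweet potato only: max(2.8/1.0, 5/2) = 2.8 servings → $1.96.
avocado only: max(2.8/0.6, 5/2) = 4.667 servings → $5.37.
kale + sweet potato with both tight: 1 serving and 1 serving → $1.60.
kale + avocado with both tight: 1.444 servings and 0.3333 servings → $1.68.
sweet potato + avocado: intersection lies outside the first quadrant.
The minimum over all feasible corners is $1.50.

$1.50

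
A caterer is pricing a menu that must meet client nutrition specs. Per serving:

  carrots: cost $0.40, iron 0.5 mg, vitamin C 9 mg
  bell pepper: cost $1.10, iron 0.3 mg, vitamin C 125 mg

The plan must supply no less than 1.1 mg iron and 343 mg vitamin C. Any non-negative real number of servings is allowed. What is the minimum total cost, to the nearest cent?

$3.20

With two linear requirements the optimum uses one or two foods; enumerate the corners.
carrots only: max(1.1/0.5, 343/9) = 38.11 servings → $15.24.
bell pepper only: max(1.1/0.3, 343/125) = 3.667 servings → $4.03.
carrots + bell pepper with both tight: 0.5786 servings and 2.702 servings → $3.20.
The minimum over all feasible corners is $3.20.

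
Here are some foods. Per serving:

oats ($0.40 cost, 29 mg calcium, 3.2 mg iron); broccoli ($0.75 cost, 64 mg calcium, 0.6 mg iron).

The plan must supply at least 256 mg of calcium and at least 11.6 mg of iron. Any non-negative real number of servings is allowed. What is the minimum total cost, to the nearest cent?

$3.19

A basic optimal solution has at most two foods positive. Try each food alone and each pair with both targets met exactly.
oats only: max(256/29, 11.6/3.2) = 8.828 servings → $3.53.
broccoli only: max(256/64, 11.6/0.6) = 19.33 servings → $14.50.
oats + broccoli with both tight: 3.142 servings and 2.576 servings → $3.19.
The minimum over all feasible corners is $3.19.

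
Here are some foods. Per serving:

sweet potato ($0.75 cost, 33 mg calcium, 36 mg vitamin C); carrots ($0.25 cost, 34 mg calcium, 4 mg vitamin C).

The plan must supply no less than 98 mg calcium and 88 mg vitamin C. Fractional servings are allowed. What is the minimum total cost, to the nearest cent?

$1.93

This is a tiny linear program; its minimum lies at a vertex of the feasible set. List the vertices and price them.
sweet potato only: max(98/33, 88/36) = 2.97 servings → $2.23.
carrots only: max(98/34, 88/4) = 22 servings → $5.50.
sweet potato + carrots with both tight: 2.381 servings and 0.5714 servings → $1.93.
Cheapest feasible corner: $1.93.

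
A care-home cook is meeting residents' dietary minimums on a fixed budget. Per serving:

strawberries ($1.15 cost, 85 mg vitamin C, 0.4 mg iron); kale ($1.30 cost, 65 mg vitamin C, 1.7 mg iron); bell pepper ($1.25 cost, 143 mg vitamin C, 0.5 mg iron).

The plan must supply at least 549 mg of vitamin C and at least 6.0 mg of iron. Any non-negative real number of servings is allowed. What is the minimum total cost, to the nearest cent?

$6.83

Check every corner: each single food scaled to meet both minima, and each pair solved so both constraints bind.
strawberries only: max(549/85, 6.0/0.4) = 15 servings → $17.25.
kale only: max(549/65, 6.0/1.7) = 8.446 servings → $10.98.
bell pepper only: max(549/143, 6.0/0.5) = 12 servings → $15.00.
strawberries + kale with both tight: 4.585 servings and 2.451 servings → $8.46.
strawberries + bell pepper: the both-tight solution has a negative serving — not a feasible corner.
kale + bell pepper with both tight: 2.771 servings and 2.58 servings → $6.83.
The minimum over all feasible corners is $6.83.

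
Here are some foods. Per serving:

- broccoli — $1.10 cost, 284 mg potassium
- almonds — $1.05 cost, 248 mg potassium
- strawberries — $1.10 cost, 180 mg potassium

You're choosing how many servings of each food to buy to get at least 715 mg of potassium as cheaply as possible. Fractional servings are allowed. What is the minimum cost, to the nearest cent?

$2.77

Cost per mg of potassium: broccoli $0.0039, almonds $0.0042, strawberries $0.0061.
With no serving limits, use only broccoli: 715 mg / 284 mg = 2.518 servings × $1.10 = $2.77.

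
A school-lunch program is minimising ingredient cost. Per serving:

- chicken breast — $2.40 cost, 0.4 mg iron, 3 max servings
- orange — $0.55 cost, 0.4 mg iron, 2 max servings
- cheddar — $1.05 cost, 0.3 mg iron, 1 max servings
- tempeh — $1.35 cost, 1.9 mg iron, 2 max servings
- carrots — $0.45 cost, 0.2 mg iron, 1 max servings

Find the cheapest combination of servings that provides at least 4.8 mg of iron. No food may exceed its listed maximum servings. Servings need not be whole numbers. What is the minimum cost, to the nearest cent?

$4.25

Cost per mg of iron: tempeh $0.7105, orange $1.3750, carrots $2.2500, cheddar $3.5000, chicken breast $6.0000.
Take 2 servings of tempeh: +3.8 mg iron for $2.70 (total $2.70, still need 1.0 mg).
Take 2 servings of orange: +0.8 mg iron for $1.10 (total $3.80, still need 0.2 mg).
Take 1 serving of carrots: +0.2 mg iron for $0.45 (total $4.25, still need 0.0 mg).
Filling from the cheapest source first is optimal under one linear minimum: $4.25.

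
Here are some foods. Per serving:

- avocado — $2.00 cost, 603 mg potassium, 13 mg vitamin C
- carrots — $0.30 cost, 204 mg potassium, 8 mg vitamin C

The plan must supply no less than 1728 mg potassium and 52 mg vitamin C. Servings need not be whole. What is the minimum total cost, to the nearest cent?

$2.54

A basic optimal solution has at most two foods positive. Try each food alone and each pair with both targets met exactly.
avocado only: max(1728/603, 52/13) = 4 servings → $8.00.
carrots only: max(1728/204, 52/8) = 8.471 servings → $2.54.
avocado + carrots with both tight: 1.481 servings and 4.094 servings → $4.19.
So the least-cost plan costs $2.54.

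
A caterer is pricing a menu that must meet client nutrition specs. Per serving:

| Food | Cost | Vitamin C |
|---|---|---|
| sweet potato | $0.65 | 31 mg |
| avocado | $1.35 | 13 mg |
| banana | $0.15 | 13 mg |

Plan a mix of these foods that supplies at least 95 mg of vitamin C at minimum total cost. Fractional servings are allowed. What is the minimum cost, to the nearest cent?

Cost per mg of vitamin C: banana $0.0115, sweet potato $0.0210, avocado $0.1038.
With no serving limits, use only banana: 95 mg / 13 mg = 7.308 servings × $0.15 = $1.10.

$1.10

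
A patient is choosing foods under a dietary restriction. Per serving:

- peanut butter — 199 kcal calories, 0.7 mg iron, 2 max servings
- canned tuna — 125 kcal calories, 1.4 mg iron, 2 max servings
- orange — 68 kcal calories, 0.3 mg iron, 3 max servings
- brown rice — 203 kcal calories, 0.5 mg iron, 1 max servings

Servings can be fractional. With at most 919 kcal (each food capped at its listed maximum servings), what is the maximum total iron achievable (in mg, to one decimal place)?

Iron per kcal: canned tuna 0.0112, orange 0.004412, peanut butter 0.003518, brown rice 0.002463.
Take 2 servings of canned tuna: uses 250 kcal, +2.8 mg iron (running total 2.8 mg).
Take 3 servings of orange: uses 204 kcal, +0.9 mg iron (running total 3.7 mg).
Take 2 servings of peanut butter: uses 398 kcal, +1.4 mg iron (running total 5.1 mg).
Take 0.33 servings of brown rice: uses 67 kcal, +0.2 mg iron (running total 5.3 mg).
Greedy by best ratio exhausts the calories allowance optimally: 5.3 mg.

5.3 mg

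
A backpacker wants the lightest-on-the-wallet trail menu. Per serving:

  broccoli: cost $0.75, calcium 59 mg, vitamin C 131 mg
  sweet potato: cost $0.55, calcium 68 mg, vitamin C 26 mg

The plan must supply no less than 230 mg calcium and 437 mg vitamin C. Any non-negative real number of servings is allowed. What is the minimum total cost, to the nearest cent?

$2.74

An LP optimum is at a vertex; with two nutrient constraints at most two foods are used. Check each candidate.
broccoli only: max(230/59, 437/131) = 3.898 servings → $2.92.
sweet potato only: max(230/68, 437/26) = 16.81 servings → $9.24.
broccoli + sweet potato with both tight: 3.219 servings and 0.5895 servings → $2.74.
Cheapest feasible corner: $2.74.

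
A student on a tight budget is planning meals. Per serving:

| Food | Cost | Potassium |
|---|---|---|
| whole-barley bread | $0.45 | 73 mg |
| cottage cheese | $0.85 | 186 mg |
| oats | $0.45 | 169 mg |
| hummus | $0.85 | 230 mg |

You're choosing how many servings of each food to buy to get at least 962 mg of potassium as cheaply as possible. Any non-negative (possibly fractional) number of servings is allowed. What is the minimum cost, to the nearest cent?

Cost per mg of potassium: oats $0.0027, hummus $0.0037, cottage cheese $0.0046, whole-barley bread $0.0062.
With no serving limits, use only oats: 962 mg / 169 mg = 5.692 servings × $0.45 = $2.56.

$2.56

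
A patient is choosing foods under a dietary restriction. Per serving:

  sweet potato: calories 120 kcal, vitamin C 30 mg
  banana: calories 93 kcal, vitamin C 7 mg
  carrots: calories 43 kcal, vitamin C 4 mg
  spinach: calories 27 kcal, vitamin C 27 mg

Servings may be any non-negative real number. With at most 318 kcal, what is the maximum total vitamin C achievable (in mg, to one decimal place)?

Vitamin C per kcal: spinach 1, sweet potato 0.25, carrots 0.09302, banana 0.07527.
With no serving limits, spend the whole calories allowance on spinach: 318 kcal / 27 kcal × 27 mg = 318.0 mg.

318.0 mg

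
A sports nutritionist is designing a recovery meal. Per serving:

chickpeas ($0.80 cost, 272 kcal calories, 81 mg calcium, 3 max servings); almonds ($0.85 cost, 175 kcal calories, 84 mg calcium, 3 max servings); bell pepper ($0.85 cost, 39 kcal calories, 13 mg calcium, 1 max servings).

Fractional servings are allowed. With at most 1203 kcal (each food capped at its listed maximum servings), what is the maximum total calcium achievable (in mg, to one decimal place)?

Calcium per kcal: almonds 0.48, bell pepper 0.3333, chickpeas 0.2978.
Take 3 servings of almonds: uses 525 kcal, +252.0 mg calcium (running total 252.0 mg).
Take 1 serving of bell pepper: uses 39 kcal, +13.0 mg calcium (running total 265.0 mg).
Take 2.349 servings of chickpeas: uses 639 kcal, +190.3 mg calcium (running total 455.3 mg).
Filling greedily by calcium-per-kcal is optimal for one linear limit, giving 455.3 mg.

455.3 mg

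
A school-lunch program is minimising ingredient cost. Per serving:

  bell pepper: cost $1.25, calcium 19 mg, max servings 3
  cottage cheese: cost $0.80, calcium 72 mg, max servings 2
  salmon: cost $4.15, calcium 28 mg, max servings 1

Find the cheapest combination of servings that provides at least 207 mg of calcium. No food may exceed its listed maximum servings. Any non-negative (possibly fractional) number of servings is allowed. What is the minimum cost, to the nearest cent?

$6.24

Cost per mg of calcium: cottage cheese $0.0111, bell pepper $0.0658, salmon $0.1482.
Take 2 servings of cottage cheese: +144.0 mg calcium for $1.60 (total $1.60, still need 63.0 mg).
Take 3 servings of bell pepper: +57.0 mg calcium for $3.75 (total $5.35, still need 6.0 mg).
Take 0.2143 servings of salmon: +6.0 mg calcium for $0.89 (total $6.24, still need 0.0 mg).
Filling from the cheapest source first is optimal under one linear minimum: $6.24.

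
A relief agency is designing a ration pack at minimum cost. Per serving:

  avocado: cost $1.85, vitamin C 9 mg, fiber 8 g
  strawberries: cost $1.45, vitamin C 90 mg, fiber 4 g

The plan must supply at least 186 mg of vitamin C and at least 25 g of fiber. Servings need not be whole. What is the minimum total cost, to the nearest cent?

$6.75

avocado only: max(186/9, 25/8) = 20.67 servings → $38.23.
strawberries only: max(186/90, 25/4) = 6.25 servings → $9.06.
avocado + strawberries with both tight: 2.202 servings and 1.846 servings → $6.75.
The minimum over all feasible corners is $6.75.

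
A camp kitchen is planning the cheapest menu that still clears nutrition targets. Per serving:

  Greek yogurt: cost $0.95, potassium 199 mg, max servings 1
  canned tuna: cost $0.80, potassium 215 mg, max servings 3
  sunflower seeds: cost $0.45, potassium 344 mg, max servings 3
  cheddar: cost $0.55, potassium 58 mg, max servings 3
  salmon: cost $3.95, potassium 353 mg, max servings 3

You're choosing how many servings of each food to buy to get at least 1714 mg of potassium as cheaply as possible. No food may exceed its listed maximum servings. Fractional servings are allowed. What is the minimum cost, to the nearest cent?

Cost per mg of potassium: sunflower seeds $0.0013, canned tuna $0.0037, Greek yogurt $0.0048, cheddar $0.0095, salmon $0.0112.
Take 3 servings of sunflower seeds: +1032.0 mg potassium for $1.35 (total $1.35, still need 682.0 mg).
Take 3 servings of canned tuna: +645.0 mg potassium for $2.40 (total $3.75, still need 37.0 mg).
Take 0.1859 servings of Greek yogurt: +37.0 mg potassium for $0.18 (total $3.93, still need 0.0 mg).
Greedy by cheapest-per-mg is optimal for a single linear constraint, so the minimum cost is $3.93.

$3.93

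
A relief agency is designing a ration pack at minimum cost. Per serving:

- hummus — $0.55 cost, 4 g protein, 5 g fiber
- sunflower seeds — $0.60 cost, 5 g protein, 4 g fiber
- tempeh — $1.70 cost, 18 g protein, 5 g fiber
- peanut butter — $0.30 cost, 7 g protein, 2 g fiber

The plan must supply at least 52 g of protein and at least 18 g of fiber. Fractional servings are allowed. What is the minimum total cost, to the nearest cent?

$2.54

For a min-cost LP with two ≥-constraints, a basic feasible solution has at most two positive variables.
hummus only: max(52/4, 18/5) = 13 servings → $7.15.
sunflower seeds only: max(52/5, 18/4) = 10.4 servings → $6.24.
tempeh only: max(52/18, 18/5) = 3.6 servings → $6.12.
peanut butter only: max(52/7, 18/2) = 9 servings → $2.70.
hummus + sunflower seeds: intersection lies outside the first quadrant.
hummus + tempeh with both tight: 0.9143 servings and 2.686 servings → $5.07.
hummus + peanut butter with both tight: 0.8148 servings and 6.963 servings → $2.54.
sunflower seeds + tempeh with both tight: 1.362 servings and 2.511 servings → $5.09.
sunflower seeds + peanut butter with both tight: 1.222 servings and 6.556 servings → $2.70.
tempeh + peanut butter: the both-tight solution has a negative serving — not a feasible corner.
Cheapest feasible corner: $2.54.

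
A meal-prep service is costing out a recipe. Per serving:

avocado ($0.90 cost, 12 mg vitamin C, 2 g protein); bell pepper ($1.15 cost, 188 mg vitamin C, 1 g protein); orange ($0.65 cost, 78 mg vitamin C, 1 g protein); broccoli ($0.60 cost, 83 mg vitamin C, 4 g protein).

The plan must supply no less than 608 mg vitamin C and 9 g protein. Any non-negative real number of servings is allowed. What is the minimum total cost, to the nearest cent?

avocado only: max(608/12, 9/2) = 50.67 servings → $45.60.
bell pepper only: max(608/188, 9/1) = 9 servings → $10.35.
orange only: max(608/78, 9/1) = 9 servings → $5.85.
broccoli only: max(608/83, 9/4) = 7.325 servings → $4.40.
avocado + bell pepper with both tight: 2.978 servings and 3.044 servings → $6.18.
avocado + orange with both tight: 0.6528 servings and 7.694 servings → $5.59.
avocado + broccoli: the both-tight solution has a negative serving — not a feasible corner.
bell pepper + orange: intersection lies outside the first quadrant.
bell pepper + broccoli with both tight: 2.519 servings and 1.62 servings → $3.87.
orange + broccoli with both tight: 7.358 servings and 0.4105 servings → $5.03.
The minimum over all feasible corners is $3.87.

$3.87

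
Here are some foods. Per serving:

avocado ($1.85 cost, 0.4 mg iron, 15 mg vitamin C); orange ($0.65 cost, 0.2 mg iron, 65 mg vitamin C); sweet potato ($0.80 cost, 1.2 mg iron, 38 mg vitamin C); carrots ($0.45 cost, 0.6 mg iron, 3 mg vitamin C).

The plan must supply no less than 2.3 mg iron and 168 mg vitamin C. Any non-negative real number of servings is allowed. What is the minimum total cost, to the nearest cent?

At the optimum either one food covers both requirements or two foods hit both targets exactly; no other combination can be cheaper.
avocado only: max(2.3/0.4, 168/15) = 11.2 servings → $20.72.
orange only: max(2.3/0.2, 168/65) = 11.5 servings → $7.47.
sweet potato only: max(2.3/1.2, 168/38) = 4.421 servings → $3.54.
carrots only: max(2.3/0.6, 168/3) = 56 servings → $25.20.
avocado + orange with both tight: 5.039 servings and 1.422 servings → $10.25.
avocado + sweet potato: the both-tight solution has a negative serving — not a feasible corner.
avocado + carrots: the both-tight solution has a negative serving — not a feasible corner.
orange + sweet potato with both tight: 1.622 servings and 1.646 servings → $2.37.
orange + carrots with both tight: 2.445 servings and 3.018 servings → $2.95.
sweet potato + carrots with both targets exact would need a negative amount; discard.
So the least-cost plan costs $2.37.

$2.37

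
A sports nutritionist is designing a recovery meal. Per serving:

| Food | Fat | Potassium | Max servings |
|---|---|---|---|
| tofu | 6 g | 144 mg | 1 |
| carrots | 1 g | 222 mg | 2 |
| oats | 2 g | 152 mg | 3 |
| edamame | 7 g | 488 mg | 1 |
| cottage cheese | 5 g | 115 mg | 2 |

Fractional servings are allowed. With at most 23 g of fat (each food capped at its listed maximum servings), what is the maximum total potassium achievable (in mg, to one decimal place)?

1578.0 mg

Potassium per g fat: carrots 222, oats 76, edamame 69.71, tofu 24, cottage cheese 23.
Take 2 servings of carrots: uses 2 g fat, +444.0 mg potassium (running total 444.0 mg).
Take 3 servings of oats: uses 6 g fat, +456.0 mg potassium (running total 900.0 mg).
Take 1 serving of edamame: uses 7 g fat, +488.0 mg potassium (running total 1388.0 mg).
Take 1 serving of tofu: uses 6 g fat, +144.0 mg potassium (running total 1532.0 mg).
Take 0.4 servings of cottage cheese: uses 2 g fat, +46.0 mg potassium (running total 1578.0 mg).
Greedy by best ratio exhausts the fat allowance optimally: 1578.0 mg.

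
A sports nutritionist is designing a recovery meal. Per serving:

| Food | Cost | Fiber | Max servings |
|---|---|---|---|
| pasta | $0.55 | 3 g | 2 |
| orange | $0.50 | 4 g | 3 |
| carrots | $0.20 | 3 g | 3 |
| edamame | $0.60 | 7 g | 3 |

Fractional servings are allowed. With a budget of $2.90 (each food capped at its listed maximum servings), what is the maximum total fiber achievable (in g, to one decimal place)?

34.0 g

Fiber per dollar: carrots 15, edamame 11.67, orange 8, pasta 5.455.
Take 3 servings of carrots: spends $0.60, +9.0 g fiber (running total 9.0 g).
Take 3 servings of edamame: spends $1.80, +21.0 g fiber (running total 30.0 g).
Take 1 serving of orange: spends $0.50, +4.0 g fiber (running total 34.0 g).
Filling greedily by fiber-per-dollar is optimal for one linear limit, giving 34.0 g.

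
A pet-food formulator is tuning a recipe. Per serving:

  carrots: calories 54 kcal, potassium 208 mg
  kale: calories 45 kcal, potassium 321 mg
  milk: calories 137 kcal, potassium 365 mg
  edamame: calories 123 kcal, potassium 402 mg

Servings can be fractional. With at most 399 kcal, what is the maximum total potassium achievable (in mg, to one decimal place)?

2846.2 mg

Potassium per kcal: kale 7.133, carrots 3.852, edamame 3.268, milk 2.664.
With no serving limits, spend the whole calories allowance on kale: 399 kcal / 45 kcal × 321 mg = 2846.2 mg.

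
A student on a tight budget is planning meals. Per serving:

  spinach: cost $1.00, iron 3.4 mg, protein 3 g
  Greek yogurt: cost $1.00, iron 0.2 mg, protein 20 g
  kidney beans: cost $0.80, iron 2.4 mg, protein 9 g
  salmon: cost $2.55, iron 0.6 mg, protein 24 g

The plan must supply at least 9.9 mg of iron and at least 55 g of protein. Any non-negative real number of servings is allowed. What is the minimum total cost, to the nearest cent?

$4.17

Compare the cost at each extreme point of the feasible region.
spinach only: max(9.9/3.4, 55/3) = 18.33 servings → $18.33.
Greek yogurt only: max(9.9/0.2, 55/20) = 49.5 servings → $49.50.
kidney beans only: max(9.9/2.4, 55/9) = 6.111 servings → $4.89.
salmon only: max(9.9/0.6, 55/24) = 16.5 servings → $42.08.
spinach + Greek yogurt with both tight: 2.774 servings and 2.334 servings → $5.11.
spinach + kidney beans with both targets exact would need a negative amount; discard.
spinach + salmon with both tight: 2.564 servings and 1.971 servings → $7.59.
Greek yogurt + kidney beans with both tight: 0.9286 servings and 4.048 servings → $4.17.
Greek yogurt + salmon with both targets exact would need a negative amount; discard.
kidney beans + salmon with both tight: 3.92 servings and 0.8218 servings → $5.23.
Cheapest feasible corner: $4.17.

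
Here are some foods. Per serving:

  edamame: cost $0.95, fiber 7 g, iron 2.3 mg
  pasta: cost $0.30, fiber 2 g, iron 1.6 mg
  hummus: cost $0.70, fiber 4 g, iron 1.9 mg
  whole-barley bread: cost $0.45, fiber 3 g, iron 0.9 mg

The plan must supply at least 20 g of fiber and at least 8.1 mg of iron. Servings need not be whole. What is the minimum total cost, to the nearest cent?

$2.76

This is a tiny linear program; its minimum lies at a vertex of the feasible set. List the vertices and price them.
edamame only: max(20/7, 8.1/2.3) = 3.522 servings → $3.35.
pasta only: max(20/2, 8.1/1.6) = 10 servings → $3.00.
hummus only: max(20/4, 8.1/1.9) = 5 servings → $3.50.
whole-barley bread only: max(20/3, 8.1/0.9) = 9 servings → $4.05.
edamame + pasta with both tight: 2.394 servings and 1.621 servings → $2.76.
edamame + hummus with both tight: 1.366 servings and 2.61 servings → $3.12.
edamame + whole-barley bread: the both-tight solution has a negative serving — not a feasible corner.
pasta + hummus: the both-tight solution has a negative serving — not a feasible corner.
pasta + whole-barley bread with both tight: 2.1 servings and 5.267 servings → $3.00.
hummus + whole-barley bread with both tight: 3 servings and 2.667 servings → $3.30.
So the least-cost plan costs $2.76.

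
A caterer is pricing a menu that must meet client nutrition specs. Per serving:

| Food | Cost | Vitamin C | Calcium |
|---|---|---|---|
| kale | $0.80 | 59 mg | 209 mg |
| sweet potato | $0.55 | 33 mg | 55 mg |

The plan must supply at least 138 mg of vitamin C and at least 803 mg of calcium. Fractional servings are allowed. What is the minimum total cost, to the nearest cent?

kale only: max(138/59, 803/209) = 3.842 servings → $3.07.
sweet potato only: max(138/33, 803/55) = 14.6 servings → $8.03.
kale + sweet potato: the both-tight solution has a negative serving — not a feasible corner.
Cheapest feasible corner: $3.07.

$3.07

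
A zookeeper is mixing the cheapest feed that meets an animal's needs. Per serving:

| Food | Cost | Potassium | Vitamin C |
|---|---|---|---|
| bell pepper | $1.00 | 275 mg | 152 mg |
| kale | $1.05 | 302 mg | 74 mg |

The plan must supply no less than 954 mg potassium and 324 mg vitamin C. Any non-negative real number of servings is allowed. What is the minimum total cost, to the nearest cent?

Minimising a linear cost over {potassium ≥ 954, vitamin C ≥ 324, servings ≥ 0} — the optimum is at a vertex, using one or two foods.
bell pepper only: max(954/275, 324/152) = 3.469 servings → $3.47.
kale only: max(954/302, 324/74) = 4.378 servings → $4.60.
bell pepper + kale with both tight: 1.066 servings and 2.188 servings → $3.36.
Cheapest feasible corner: $3.36.

$3.36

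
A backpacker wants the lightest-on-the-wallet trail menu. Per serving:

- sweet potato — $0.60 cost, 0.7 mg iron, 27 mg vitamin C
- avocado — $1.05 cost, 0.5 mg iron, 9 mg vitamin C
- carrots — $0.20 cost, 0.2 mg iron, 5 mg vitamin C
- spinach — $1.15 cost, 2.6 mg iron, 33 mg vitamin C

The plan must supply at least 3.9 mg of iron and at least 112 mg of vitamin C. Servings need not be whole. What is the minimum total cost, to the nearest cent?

An LP optimum is at a vertex; with two nutrient constraints at most two foods are used. Check each candidate.
sweet potato only: max(3.9/0.7, 112/27) = 5.571 servings → $3.34.
avocado only: max(3.9/0.5, 112/9) = 12.44 servings → $13.07.
carrots only: max(3.9/0.2, 112/5) = 22.4 servings → $4.48.
spinach only: max(3.9/2.6, 112/33) = 3.394 servings → $3.90.
sweet potato + avocado with both tight: 2.903 servings and 3.736 servings → $5.66.
sweet potato + carrots with both tight: 1.526 servings and 14.16 servings → $3.75.
sweet potato + spinach with both tight: 3.45 servings and 0.5711 servings → $2.73.
avocado + carrots: the both-tight solution has a negative serving — not a feasible corner.
avocado + spinach: the both-tight solution has a negative serving — not a feasible corner.
carrots + spinach: intersection lies outside the first quadrant.
Cheapest feasible corner: $2.73.

$2.73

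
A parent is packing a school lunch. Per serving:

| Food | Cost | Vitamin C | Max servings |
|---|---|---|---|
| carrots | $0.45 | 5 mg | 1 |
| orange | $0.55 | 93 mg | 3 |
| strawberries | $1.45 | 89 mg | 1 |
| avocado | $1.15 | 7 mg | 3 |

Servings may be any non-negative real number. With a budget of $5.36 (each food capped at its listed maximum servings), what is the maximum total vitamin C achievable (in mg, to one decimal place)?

Vitamin C per dollar: orange 169.1, strawberries 61.38, carrots 11.11, avocado 6.087.
Take 3 servings of orange: spends $1.65, +279.0 mg vitamin C (running total 279.0 mg).
Take 1 serving of strawberries: spends $1.45, +89.0 mg vitamin C (running total 368.0 mg).
Take 1 serving of carrots: spends $0.45, +5.0 mg vitamin C (running total 373.0 mg).
Take 1.574 servings of avocado: spends $1.81, +11.0 mg vitamin C (running total 384.0 mg).
Filling greedily by vitamin C-per-dollar is optimal for one linear limit, giving 384.0 mg.

384.0 mg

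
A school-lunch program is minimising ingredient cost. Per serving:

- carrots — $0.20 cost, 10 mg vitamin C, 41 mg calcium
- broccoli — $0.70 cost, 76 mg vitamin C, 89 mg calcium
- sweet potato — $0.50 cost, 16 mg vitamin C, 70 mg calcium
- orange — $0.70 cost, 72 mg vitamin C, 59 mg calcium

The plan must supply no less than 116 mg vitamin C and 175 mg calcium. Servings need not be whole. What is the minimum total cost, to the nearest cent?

$1.21

With two linear requirements the optimum uses one or two foods; enumerate the corners.
carrots only: max(116/10, 175/41) = 11.6 servings → $2.32.
broccoli only: max(116/76, 175/89) = 1.966 servings → $1.38.
sweet potato only: max(116/16, 175/70) = 7.25 servings → $3.62.
orange only: max(116/72, 175/59) = 2.966 servings → $2.08.
carrots + broccoli with both tight: 1.337 servings and 1.35 servings → $1.21.
carrots + sweet potato with both targets exact would need a negative amount; discard.
carrots + orange with both tight: 2.437 servings and 1.273 servings → $1.38.
broccoli + sweet potato with both tight: 1.366 servings and 0.7639 servings → $1.34.
broccoli + orange: intersection lies outside the first quadrant.
sweet potato + orange with both tight: 1.405 servings and 1.299 servings → $1.61.
The minimum over all feasible corners is $1.21.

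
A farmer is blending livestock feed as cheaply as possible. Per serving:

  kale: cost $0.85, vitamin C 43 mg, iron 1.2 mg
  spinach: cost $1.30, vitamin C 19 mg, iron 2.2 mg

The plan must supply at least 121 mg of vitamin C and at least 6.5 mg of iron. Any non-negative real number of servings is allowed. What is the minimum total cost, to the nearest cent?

Check every corner: each single food scaled to meet both minima, and each pair solved so both constraints bind.
kale only: max(121/43, 6.5/1.2) = 5.417 servings → $4.60.
spinach only: max(121/19, 6.5/2.2) = 6.368 servings → $8.28.
kale + spinach with both tight: 1.987 servings and 1.87 servings → $4.12.
Cheapest feasible corner: $4.12.

$4.12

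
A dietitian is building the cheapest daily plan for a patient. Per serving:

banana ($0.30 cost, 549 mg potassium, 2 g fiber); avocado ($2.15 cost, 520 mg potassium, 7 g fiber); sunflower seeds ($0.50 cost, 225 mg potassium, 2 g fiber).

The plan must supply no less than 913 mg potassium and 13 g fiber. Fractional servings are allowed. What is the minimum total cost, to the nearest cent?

Compare the cost at each extreme point of the feasible region.
banana only: max(913/549, 13/2) = 6.5 servings → $1.95.
avocado only: max(913/520, 13/7) = 1.857 servings → $3.99.
sunflower seeds only: max(913/225, 13/2) = 6.5 servings → $3.25.
banana + avocado: the both-tight solution has a negative serving — not a feasible corner.
banana + sunflower seeds with both targets exact would need a negative amount; discard.
avocado + sunflower seeds: the both-tight solution has a negative serving — not a feasible corner.
Cheapest feasible corner: $1.95.

$1.95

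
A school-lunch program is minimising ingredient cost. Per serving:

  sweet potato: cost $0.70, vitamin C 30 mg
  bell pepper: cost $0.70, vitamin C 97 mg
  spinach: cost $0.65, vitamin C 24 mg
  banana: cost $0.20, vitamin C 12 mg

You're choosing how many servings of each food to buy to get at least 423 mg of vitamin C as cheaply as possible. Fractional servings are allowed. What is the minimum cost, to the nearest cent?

Cost per mg of vitamin C: bell pepper $0.0072, banana $0.0167, sweet potato $0.0233, spinach $0.0271.
With no serving limits, use only bell pepper: 423 mg / 97 mg = 4.361 servings × $0.70 = $3.05.

$3.05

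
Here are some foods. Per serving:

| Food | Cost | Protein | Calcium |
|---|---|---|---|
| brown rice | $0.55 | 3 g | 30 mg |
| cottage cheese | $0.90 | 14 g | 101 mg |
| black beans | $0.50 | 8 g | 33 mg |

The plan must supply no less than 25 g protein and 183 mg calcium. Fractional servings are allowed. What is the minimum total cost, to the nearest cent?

brown rice only: max(25/3, 183/30) = 8.333 servings → $4.58.
cottage cheese only: max(25/14, 183/101) = 1.812 servings → $1.63.
black beans only: max(25/8, 183/33) = 5.545 servings → $2.77.
brown rice + cottage cheese with both tight: 0.3162 servings and 1.718 servings → $1.72.
brown rice + black beans with both tight: 4.532 servings and 1.426 servings → $3.21.
cottage cheese + black beans: the both-tight solution has a negative serving — not a feasible corner.
So the least-cost plan costs $1.63.

$1.63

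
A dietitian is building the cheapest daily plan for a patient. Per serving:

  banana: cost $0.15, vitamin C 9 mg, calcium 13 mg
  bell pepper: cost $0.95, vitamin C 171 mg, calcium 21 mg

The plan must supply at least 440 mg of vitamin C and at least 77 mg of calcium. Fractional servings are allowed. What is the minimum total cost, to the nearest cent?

$2.64

With two linear requirements the optimum uses one or two foods; enumerate the corners.
banana only: max(440/9, 77/13) = 48.89 servings → $7.33.
bell pepper only: max(440/171, 77/21) = 3.667 servings → $3.48.
banana + bell pepper with both tight: 1.931 servings and 2.471 servings → $2.64.
The minimum over all feasible corners is $2.64.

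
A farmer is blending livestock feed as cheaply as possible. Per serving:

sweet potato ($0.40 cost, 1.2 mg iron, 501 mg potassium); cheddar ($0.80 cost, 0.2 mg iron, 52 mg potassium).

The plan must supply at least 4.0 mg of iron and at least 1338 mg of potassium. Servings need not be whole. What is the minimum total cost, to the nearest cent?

$1.33

Compare the cost at each extreme point of the feasible region.
sweet potato only: max(4.0/1.2, 1338/501) = 3.333 servings → $1.33.
cheddar only: max(4.0/0.2, 1338/52) = 25.73 servings → $20.58.
sweet potato + cheddar with both tight: 1.577 servings and 10.54 servings → $9.06.
So the least-cost plan costs $1.33.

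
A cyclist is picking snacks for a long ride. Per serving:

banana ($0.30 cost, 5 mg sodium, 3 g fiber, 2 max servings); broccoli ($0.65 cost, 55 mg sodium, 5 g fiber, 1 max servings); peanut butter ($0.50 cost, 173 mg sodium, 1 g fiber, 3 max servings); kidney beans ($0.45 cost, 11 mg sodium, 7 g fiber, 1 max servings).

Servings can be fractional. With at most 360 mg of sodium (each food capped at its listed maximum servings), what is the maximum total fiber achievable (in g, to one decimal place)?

19.6 g

Fiber per mg sodium: kidney beans 0.6364, banana 0.6, broccoli 0.09091, peanut butter 0.00578.
Take 1 serving of kidney beans: uses 11 mg sodium, +7.0 g fiber (running total 7.0 g).
Take 2 servings of banana: uses 10 mg sodium, +6.0 g fiber (running total 13.0 g).
Take 1 serving of broccoli: uses 55 mg sodium, +5.0 g fiber (running total 18.0 g).
Take 1.642 servings of peanut butter: uses 284 mg sodium, +1.6 g fiber (running total 19.6 g).
Filling greedily by fiber-per-mg sodium is optimal for one linear limit, giving 19.6 g.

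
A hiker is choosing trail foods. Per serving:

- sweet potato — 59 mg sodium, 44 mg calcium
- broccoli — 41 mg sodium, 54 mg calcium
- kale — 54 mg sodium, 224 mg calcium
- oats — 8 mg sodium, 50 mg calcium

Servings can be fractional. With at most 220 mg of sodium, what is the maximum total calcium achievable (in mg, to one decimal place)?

Calcium per mg sodium: oats 6.25, kale 4.148, broccoli 1.317, sweet potato 0.7458.
With no serving limits, spend the whole sodium allowance on oats: 220 mg / 8 mg × 50 mg = 1375.0 mg.

1375.0 mg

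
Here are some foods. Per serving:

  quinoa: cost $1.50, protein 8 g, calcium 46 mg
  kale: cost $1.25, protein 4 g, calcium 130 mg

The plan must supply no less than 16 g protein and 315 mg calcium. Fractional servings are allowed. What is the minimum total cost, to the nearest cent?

Compare the cost at each extreme point of the feasible region.
quinoa only: max(16/8, 315/46) = 6.848 servings → $10.27.
kale only: max(16/4, 315/130) = 4 servings → $5.00.
quinoa + kale with both tight: 0.9579 servings and 2.084 servings → $4.04.
Cheapest feasible corner: $4.04.

$4.04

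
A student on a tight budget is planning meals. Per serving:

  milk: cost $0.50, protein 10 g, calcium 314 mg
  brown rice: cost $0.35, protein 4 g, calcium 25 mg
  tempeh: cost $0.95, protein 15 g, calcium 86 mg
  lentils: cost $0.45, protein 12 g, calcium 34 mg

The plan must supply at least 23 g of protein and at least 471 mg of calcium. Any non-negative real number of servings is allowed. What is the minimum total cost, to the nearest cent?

$1.04

At the optimum either one food covers both requirements or two foods hit both targets exactly; no other combination can be cheaper.
milk only: max(23/10, 471/314) = 2.3 servings → $1.15.
brown rice only: max(23/4, 471/25) = 18.84 servings → $6.59.
tempeh only: max(23/15, 471/86) = 5.477 servings → $5.20.
lentils only: max(23/12, 471/34) = 13.85 servings → $6.23.
milk + brown rice with both tight: 1.301 servings and 2.497 servings → $1.52.
milk + tempeh with both tight: 1.321 servings and 0.6525 servings → $1.28.
milk + lentils with both tight: 1.421 servings and 0.7328 servings → $1.04.
brown rice + tempeh with both targets exact would need a negative amount; discard.
brown rice + lentils: the both-tight solution has a negative serving — not a feasible corner.
tempeh + lentils: the both-tight solution has a negative serving — not a feasible corner.
The minimum over all feasible corners is $1.04.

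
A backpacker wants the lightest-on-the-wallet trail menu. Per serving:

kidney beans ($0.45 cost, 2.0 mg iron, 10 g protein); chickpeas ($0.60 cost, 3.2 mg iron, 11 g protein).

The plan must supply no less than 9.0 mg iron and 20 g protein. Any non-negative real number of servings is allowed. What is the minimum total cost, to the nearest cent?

$1.69

kidney beans only: max(9.0/2.0, 20/10) = 4.5 servings → $2.02.
chickpeas only: max(9.0/3.2, 20/11) = 2.812 servings → $1.69.
kidney beans + chickpeas: intersection lies outside the first quadrant.
The minimum over all feasible corners is $1.69.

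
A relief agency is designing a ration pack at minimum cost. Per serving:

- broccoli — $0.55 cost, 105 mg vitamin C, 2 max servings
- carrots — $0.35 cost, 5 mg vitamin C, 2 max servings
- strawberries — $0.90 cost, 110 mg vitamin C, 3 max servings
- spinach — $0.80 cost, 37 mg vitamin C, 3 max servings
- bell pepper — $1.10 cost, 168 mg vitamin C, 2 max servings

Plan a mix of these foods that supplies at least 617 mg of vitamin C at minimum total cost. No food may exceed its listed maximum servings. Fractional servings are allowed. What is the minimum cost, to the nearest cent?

$3.88

Cost per mg of vitamin C: broccoli $0.0052, bell pepper $0.0065, strawberries $0.0082, spinach $0.0216, carrots $0.0700.
Take 2 servings of broccoli: +210.0 mg vitamin C for $1.10 (total $1.10, still need 407.0 mg).
Take 2 servings of bell pepper: +336.0 mg vitamin C for $2.20 (total $3.30, still need 71.0 mg).
Take 0.6455 servings of strawberries: +71.0 mg vitamin C for $0.58 (total $3.88, still need 0.0 mg).
Filling from the cheapest source first is optimal under one linear minimum: $3.88.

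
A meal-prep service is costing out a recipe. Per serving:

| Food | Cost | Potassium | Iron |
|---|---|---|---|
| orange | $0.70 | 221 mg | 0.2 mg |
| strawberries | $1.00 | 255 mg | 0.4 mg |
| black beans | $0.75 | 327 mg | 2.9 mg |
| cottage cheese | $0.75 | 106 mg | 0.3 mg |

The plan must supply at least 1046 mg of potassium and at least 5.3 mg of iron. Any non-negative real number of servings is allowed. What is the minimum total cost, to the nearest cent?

The cheapest plan sits at a corner of the feasible region — with two constraints it uses at most two foods.
orange only: max(1046/221, 5.3/0.2) = 26.5 servings → $18.55.
strawberries only: max(1046/255, 5.3/0.4) = 13.25 servings → $13.25.
black beans only: max(1046/327, 5.3/2.9) = 3.199 servings → $2.40.
cottage cheese only: max(1046/106, 5.3/0.3) = 17.67 servings → $13.25.
orange + strawberries: intersection lies outside the first quadrant.
orange + black beans with both tight: 2.259 servings and 1.672 servings → $2.84.
orange + cottage cheese: intersection lies outside the first quadrant.
strawberries + black beans with both tight: 2.136 servings and 1.533 servings → $3.29.
strawberries + cottage cheese: intersection lies outside the first quadrant.
black beans + cottage cheese with both tight: 1.185 servings and 6.213 servings → $5.55.
So the least-cost plan costs $2.40.

$2.40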